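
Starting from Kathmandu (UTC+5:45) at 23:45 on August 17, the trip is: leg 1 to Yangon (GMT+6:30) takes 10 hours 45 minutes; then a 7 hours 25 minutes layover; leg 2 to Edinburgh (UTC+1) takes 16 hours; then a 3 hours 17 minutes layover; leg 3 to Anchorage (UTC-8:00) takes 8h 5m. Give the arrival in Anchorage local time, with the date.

07:32 on August 19

Convert departure to UTC: 23:45 − 5:45 = 18:00 UTC on Aug 17.
Add 10 hours and 45 minutes leg 1 → 04:45 UTC (Aug 18).
Add 7 hours 25 minutes layover in Yangon → 12:10 UTC.
Add 16 hours leg 2 → 04:10 UTC (Aug 19).
Add 3 hours 17 minutes layover in Edinburgh → 07:27 UTC.
Add 8 hours 5 minutes leg 3 → 15:32 UTC.
Anchorage is UTC−8:00, so local arrival = 15:32 − 8:00 = 07:32 on Aug 19.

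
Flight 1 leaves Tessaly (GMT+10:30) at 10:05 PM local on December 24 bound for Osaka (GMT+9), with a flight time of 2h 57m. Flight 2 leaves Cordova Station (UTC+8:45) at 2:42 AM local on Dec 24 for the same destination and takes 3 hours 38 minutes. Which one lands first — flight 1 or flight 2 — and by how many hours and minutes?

the second, by 16 hours 57 minutes

Flight 1 in UTC: 10:05 PM − 10:30 = 11:35 AM on Dec 24.
+2 hours 57 minutes → arrive 2:32 PM UTC on Dec 24.
Flight 2 in UTC: 2:42 AM − 8:45 = 5:57 PM on Dec 23.
+3 hours 38 minutes → arrive 9:35 PM UTC on Dec 23.
Flight 2 lands earlier by 16 hours 57 minutes.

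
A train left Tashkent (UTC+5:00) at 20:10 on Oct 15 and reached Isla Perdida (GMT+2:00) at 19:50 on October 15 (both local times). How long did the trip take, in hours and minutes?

Departure in UTC: 20:10 − 5:00 = 15:10 on Oct 15.
Arrival in UTC: 19:50 − 2:00 = 17:50 on Oct 15.
Elapsed = 17:50 − 15:10 = 2 hours 40 minutes.

2 hours 40 minutes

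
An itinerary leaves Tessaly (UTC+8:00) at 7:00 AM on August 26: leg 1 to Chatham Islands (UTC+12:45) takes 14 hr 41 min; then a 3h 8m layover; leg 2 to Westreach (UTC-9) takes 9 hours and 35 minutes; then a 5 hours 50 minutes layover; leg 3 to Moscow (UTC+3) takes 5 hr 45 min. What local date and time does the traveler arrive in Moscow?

Convert departure to UTC: 7:00 AM − 8:00 = 11:00 PM UTC on Aug 25.
Add 14 hours and 41 minutes leg 1 → 1:41 PM UTC (Aug 26).
Add 3 hours 8 minutes layover in Chatham Islands → 4:49 PM UTC.
Add 9 hours 35 minutes leg 2 → 2:24 AM UTC (Aug 27).
Add 5 hours and 50 minutes layover in Westreach → 8:14 AM UTC.
Add 5 hours and 45 minutes leg 3 → 1:59 PM UTC.
Moscow is UTC+3:00, so local arrival = 1:59 PM + 3:00 = 4:59 PM on Aug 27.

4:59 PM on August 27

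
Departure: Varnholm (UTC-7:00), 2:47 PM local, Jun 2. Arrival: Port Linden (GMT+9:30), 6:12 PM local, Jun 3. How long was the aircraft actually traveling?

10 hours 55 minutes

Port Linden is 16:30 ahead of Varnholm.
Clock-face elapsed time (ignoring zones) is 27 hours 25 minutes.
Actual elapsed = 27 hours 25 minutes − 16:30 = 10 hours 55 minutes.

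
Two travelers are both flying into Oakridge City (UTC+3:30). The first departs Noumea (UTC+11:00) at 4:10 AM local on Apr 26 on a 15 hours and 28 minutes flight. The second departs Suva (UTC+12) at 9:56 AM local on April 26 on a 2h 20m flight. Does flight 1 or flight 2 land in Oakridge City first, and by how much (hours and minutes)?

the second, by 8 hours 22 minutes

Flight 1 in UTC: 4:10 AM − 11:00 = 5:10 PM on Apr 25.
+15 hours 28 minutes → arrive 8:38 AM UTC on Apr 26.
Flight 2 in UTC: 9:56 AM − 12:00 = 9:56 PM on Apr 25.
+2 hours 20 minutes → arrive 12:16 AM UTC on Apr 26.
Flight 2 lands earlier by 8 hours 22 minutes.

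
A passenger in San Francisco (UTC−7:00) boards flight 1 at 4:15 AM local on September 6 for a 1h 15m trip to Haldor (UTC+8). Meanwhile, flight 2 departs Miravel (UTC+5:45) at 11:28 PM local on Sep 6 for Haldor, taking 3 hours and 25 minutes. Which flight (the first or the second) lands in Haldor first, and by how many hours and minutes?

Flight 1 in UTC: 4:15 AM + 7:00 = 11:15 AM on Sep 6.
+1 hour 15 minutes → arrive 12:30 PM UTC on Sep 6.
Flight 2 in UTC: 11:28 PM − 5:45 = 5:43 PM on Sep 6.
+3 hours and 25 minutes → arrive 9:08 PM UTC on Sep 6.
Flight 1 lands earlier by 8 hours 38 minutes.

the first, by 8 hours 38 minutes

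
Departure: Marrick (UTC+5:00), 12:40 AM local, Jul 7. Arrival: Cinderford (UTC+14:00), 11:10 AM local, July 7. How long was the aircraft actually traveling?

Cinderford is 9:00 ahead of Marrick.
Clock-face elapsed time (ignoring zones) is 10 hours 30 minutes.
Actual elapsed = 10 hours 30 minutes − 9:00 = 1 hour 30 minutes.

1 hour 30 minutes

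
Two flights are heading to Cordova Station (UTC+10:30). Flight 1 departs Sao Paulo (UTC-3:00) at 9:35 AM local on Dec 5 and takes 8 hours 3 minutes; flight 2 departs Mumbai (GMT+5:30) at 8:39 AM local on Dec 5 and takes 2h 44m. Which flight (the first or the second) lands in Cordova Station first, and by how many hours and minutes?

Flight 1 in UTC: 9:35 AM + 3:00 = 12:35 PM on Dec 5.
+8 hours and 3 minutes → arrive 8:38 PM UTC on Dec 5.
Flight 2 in UTC: 8:39 AM − 5:30 = 3:09 AM on Dec 5.
+2 hours 44 minutes → arrive 5:53 AM UTC on Dec 5.
Flight 2 lands earlier by 14 hours 45 minutes.

the second, by 14 hours 45 minutes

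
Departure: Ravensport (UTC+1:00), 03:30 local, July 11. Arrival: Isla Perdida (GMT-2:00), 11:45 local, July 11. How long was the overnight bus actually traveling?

11 hours 15 minutes

Departure in UTC: 03:30 − 1:00 = 02:30 on Jul 11.
Arrival in UTC: 11:45 + 2:00 = 13:45 on Jul 11.
Elapsed = 13:45 − 02:30 = 11 hours 15 minutes.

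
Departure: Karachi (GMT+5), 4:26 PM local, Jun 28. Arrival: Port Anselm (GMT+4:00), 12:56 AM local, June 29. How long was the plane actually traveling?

Departure in UTC: 4:26 PM − 5:00 = 11:26 AM on Jun 28.
Arrival in UTC: 12:56 AM − 4:00 = 8:56 PM on Jun 28.
Elapsed = 8:56 PM − 11:26 AM = 9 hours 30 minutes.

9 hours 30 minutes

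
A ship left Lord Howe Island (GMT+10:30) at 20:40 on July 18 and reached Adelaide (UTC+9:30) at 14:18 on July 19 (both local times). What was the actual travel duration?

18 hours 38 minutes

Departure in UTC: 20:40 − 10:30 = 10:10 on Jul 18.
Arrival in UTC: 14:18 − 9:30 = 04:48 on Jul 19.
Elapsed = 04:48 − 10:10 (+1 day) = 18 hours 38 minutes.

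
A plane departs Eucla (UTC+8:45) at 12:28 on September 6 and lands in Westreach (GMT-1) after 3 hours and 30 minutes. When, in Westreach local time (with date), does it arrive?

Convert departure to UTC: 12:28 − 8:45 = 03:43 UTC on Sep 6.
Add 3 hours and 30 minutes travel time → 07:13 UTC.
Westreach is UTC−1:00, so local arrival = 07:13 − 1:00 = 06:13 on Sep 6.

06:13 on September 6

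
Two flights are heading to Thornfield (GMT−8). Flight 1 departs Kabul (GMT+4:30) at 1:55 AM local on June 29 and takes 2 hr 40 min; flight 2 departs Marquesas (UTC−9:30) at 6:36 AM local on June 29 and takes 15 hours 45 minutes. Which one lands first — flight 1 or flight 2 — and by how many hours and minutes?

the first, by 31 hours 46 minutes

Flight 1 in UTC: 1:55 AM − 4:30 = 9:25 PM on Jun 28.
+2 hours 40 minutes → arrive 12:05 AM UTC on Jun 29.
Flight 2 in UTC: 6:36 AM + 9:30 = 4:06 PM on Jun 29.
+15 hours 45 minutes → arrive 7:51 AM UTC on Jun 30.
Flight 1 lands earlier by 31 hours 46 minutes.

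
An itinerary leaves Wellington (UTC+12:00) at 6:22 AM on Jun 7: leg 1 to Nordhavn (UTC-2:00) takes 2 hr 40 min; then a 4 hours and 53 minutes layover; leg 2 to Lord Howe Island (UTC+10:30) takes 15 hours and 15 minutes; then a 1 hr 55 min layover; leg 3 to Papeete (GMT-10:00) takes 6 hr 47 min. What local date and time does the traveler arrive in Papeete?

3:52 PM on June 7

Convert departure to UTC: 6:22 AM − 12:00 = 6:22 PM UTC on Jun 6.
Add 2 hours and 40 minutes leg 1 → 9:02 PM UTC.
Add 4 hours and 53 minutes layover in Nordhavn → 1:55 AM UTC (Jun 7).
Add 15 hours 15 minutes leg 2 → 5:10 PM UTC.
Add 1 hour and 55 minutes layover in Lord Howe Island → 7:05 PM UTC.
Add 6 hours and 47 minutes leg 3 → 1:52 AM UTC (Jun 8).
Papeete is UTC−10:00, so local arrival = 1:52 AM − 10:00 = 3:52 PM on Jun 7.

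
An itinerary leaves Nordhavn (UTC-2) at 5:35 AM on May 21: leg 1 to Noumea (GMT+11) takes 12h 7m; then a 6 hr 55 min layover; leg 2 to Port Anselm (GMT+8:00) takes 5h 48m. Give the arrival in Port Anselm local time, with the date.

4:25 PM on May 22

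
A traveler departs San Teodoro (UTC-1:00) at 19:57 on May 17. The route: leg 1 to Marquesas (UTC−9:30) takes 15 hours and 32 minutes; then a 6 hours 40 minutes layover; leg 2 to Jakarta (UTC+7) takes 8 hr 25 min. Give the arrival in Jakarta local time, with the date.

10:34 on May 19

Convert departure to UTC: 19:57 + 1:00 = 20:57 UTC on May 17.
Add 15 hours and 32 minutes leg 1 → 12:29 UTC (May 18).
Add 6 hours 40 minutes layover in Marquesas → 19:09 UTC.
Add 8 hours 25 minutes leg 2 → 03:34 UTC (May 19).
Jakarta is UTC+7:00, so local arrival = 03:34 + 7:00 = 10:34 on May 19.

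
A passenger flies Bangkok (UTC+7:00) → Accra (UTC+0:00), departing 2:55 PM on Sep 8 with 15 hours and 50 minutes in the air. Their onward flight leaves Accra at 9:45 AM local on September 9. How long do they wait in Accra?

10 hours

Convert departure to UTC: 2:55 PM − 7:00 = 7:55 AM UTC on Sep 8.
Add 15 hours 50 minutes flight time → 11:45 PM UTC.
Accra is UTC+0, so local arrival is the same: 11:45 PM on Sep 8.
Layover = 9:45 AM − 11:45 PM (+1 day) = 10 hours.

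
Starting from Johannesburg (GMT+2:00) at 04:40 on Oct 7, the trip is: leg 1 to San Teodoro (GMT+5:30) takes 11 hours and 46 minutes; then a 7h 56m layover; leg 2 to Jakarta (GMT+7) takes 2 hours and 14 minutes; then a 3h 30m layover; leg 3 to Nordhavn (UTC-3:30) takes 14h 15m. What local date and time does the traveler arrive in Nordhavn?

14:51 on October 8

Convert departure to UTC: 04:40 − 2:00 = 02:40 UTC on Oct 7.
Add 11 hours 46 minutes leg 1 → 14:26 UTC.
Add 7 hours and 56 minutes layover in San Teodoro → 22:22 UTC.
Add 2 hours 14 minutes leg 2 → 00:36 UTC (Oct 8).
Add 3 hours 30 minutes layover in Jakarta → 04:06 UTC.
Add 14 hours 15 minutes leg 3 → 18:21 UTC.
Nordhavn is UTC−3:30, so local arrival = 18:21 − 3:30 = 14:51 on Oct 8.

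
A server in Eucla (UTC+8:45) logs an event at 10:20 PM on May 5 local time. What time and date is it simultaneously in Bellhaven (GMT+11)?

12:35 AM on May 6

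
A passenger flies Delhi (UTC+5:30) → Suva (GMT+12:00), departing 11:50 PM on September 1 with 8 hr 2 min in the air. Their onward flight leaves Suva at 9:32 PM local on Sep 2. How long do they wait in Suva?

Convert departure to UTC: 11:50 PM − 5:30 = 6:20 PM UTC on Sep 1.
Add 8 hours 2 minutes flight time → 2:22 AM UTC (Sep 2).
Suva is UTC+12:00, so local arrival = 2:22 AM + 12:00 = 2:22 PM on Sep 2.
Layover = 9:32 PM − 2:22 PM = 7 hours 10 minutes.

7 hours 10 minutes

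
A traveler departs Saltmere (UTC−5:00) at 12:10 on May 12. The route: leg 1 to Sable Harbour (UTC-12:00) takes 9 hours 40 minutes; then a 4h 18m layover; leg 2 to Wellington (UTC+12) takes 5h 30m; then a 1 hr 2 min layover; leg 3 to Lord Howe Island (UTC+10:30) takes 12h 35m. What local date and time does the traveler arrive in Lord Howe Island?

Convert departure to UTC: 12:10 + 5:00 = 17:10 UTC on May 12.
Add 9 hours and 40 minutes leg 1 → 02:50 UTC (May 13).
Add 4 hours and 18 minutes layover in Sable Harbour → 07:08 UTC.
Add 5 hours and 30 minutes leg 2 → 12:38 UTC.
Add 1 hour and 2 minutes layover in Wellington → 13:40 UTC.
Add 12 hours 35 minutes leg 3 → 02:15 UTC (May 14).
Lord Howe Island is UTC+10:30, so local arrival = 02:15 + 10:30 = 12:45 on May 14.

12:45 on May 14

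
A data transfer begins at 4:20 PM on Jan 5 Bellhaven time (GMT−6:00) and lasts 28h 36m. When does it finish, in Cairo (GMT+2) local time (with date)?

Convert start to UTC: 4:20 PM + 6:00 = 10:20 PM UTC on Jan 5.
Add 28 hours 36 minutes duration → 2:56 AM UTC (Jan 7).
Cairo is UTC+2:00, so local end time = 2:56 AM + 2:00 = 4:56 AM on Jan 7.

4:56 AM on Jan 7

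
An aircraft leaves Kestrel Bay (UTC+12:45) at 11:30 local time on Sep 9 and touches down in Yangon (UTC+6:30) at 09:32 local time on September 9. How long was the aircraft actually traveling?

4 hours 17 minutes

Yangon is 6:15 behind Kestrel Bay.
Clock-face elapsed time (ignoring zones) is −1 hour 58 minutes.
Actual elapsed = −1 hour 58 minutes + 6:15 = 4 hours 17 minutes.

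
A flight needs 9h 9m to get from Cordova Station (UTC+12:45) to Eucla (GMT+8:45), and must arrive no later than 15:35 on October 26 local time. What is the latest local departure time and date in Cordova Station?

Target arrival in UTC: 15:35 − 8:45 = 06:50 on Oct 26.
Subtract 9 hours 9 minutes → departure 21:41 UTC on Oct 25.
Cordova Station is UTC+12:45: 21:41 + 12:45 = 10:26 on Oct 26.

10:26 on October 26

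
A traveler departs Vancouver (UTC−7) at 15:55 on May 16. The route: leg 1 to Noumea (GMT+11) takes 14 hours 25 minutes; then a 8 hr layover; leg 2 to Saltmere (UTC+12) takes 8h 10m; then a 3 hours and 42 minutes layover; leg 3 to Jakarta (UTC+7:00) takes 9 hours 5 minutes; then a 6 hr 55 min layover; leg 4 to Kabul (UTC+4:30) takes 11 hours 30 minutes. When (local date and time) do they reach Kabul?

Convert departure to UTC: 15:55 + 7:00 = 22:55 UTC on May 16.
Add 14 hours 25 minutes leg 1 → 13:20 UTC (May 17).
Add 8 hours layover in Noumea → 21:20 UTC.
Add 8 hours and 10 minutes leg 2 → 05:30 UTC (May 18).
Add 3 hours and 42 minutes layover in Saltmere → 09:12 UTC.
Add 9 hours 5 minutes leg 3 → 18:17 UTC.
Add 6 hours 55 minutes layover in Jakarta → 01:12 UTC (May 19).
Add 11 hours and 30 minutes leg 4 → 12:42 UTC.
Kabul is UTC+4:30, so local arrival = 12:42 + 4:30 = 17:12 on May 19.

17:12 on May 19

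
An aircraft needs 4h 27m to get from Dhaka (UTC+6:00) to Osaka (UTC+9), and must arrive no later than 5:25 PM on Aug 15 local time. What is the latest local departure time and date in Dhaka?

9:58 AM on August 15

Target arrival in UTC: 5:25 PM − 9:00 = 8:25 AM on Aug 15.
Subtract 4 hours and 27 minutes → departure 3:58 AM UTC on Aug 15.
Dhaka is UTC+6:00: 3:58 AM + 6:00 = 9:58 AM on Aug 15.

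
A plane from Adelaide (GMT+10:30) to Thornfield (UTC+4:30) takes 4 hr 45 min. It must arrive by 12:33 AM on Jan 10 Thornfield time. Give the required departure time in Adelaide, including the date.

1:48 AM on January 10

Target arrival in UTC: 12:33 AM − 4:30 = 8:03 PM on Jan 9.
Subtract 4 hours and 45 minutes → departure 3:18 PM UTC on Jan 9.
Adelaide is UTC+10:30: 3:18 PM + 10:30 = 1:48 AM on Jan 10.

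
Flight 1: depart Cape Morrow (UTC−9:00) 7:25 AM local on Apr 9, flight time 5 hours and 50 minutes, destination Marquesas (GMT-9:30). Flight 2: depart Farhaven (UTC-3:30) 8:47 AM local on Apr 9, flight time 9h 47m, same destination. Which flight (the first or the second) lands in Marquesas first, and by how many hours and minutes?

Flight 1 in UTC: 7:25 AM + 9:00 = 4:25 PM on Apr 9.
+5 hours 50 minutes → arrive 10:15 PM UTC on Apr 9.
Flight 2 in UTC: 8:47 AM + 3:30 = 12:17 PM on Apr 9.
+9 hours 47 minutes → arrive 10:04 PM UTC on Apr 9.
Flight 2 lands earlier by 11 minutes.

the second, by 11 minutes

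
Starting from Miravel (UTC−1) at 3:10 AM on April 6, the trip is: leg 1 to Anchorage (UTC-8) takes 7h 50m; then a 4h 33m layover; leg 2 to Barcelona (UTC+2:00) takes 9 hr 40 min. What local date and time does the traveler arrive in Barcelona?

4:13 AM on Apr 7

Convert departure to UTC: 3:10 AM + 1:00 = 4:10 AM UTC on Apr 6.
Add 7 hours 50 minutes leg 1 → 12:00 PM UTC.
Add 4 hours and 33 minutes layover in Anchorage → 4:33 PM UTC.
Add 9 hours 40 minutes leg 2 → 2:13 AM UTC (Apr 7).
Barcelona is UTC+2:00, so local arrival = 2:13 AM + 2:00 = 4:13 AM on Apr 7.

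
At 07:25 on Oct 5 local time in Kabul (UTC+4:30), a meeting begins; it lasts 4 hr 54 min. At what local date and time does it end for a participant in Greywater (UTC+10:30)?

18:19 on October 5

Convert start to UTC: 07:25 − 4:30 = 02:55 UTC on Oct 5.
Add 4 hours 54 minutes duration → 07:49 UTC.
Greywater is UTC+10:30, so local end time = 07:49 + 10:30 = 18:19 on Oct 5.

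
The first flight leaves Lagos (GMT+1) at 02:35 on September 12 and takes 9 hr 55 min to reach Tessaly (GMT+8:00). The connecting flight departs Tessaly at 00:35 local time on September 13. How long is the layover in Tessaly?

Convert departure to UTC: 02:35 − 1:00 = 01:35 UTC on Sep 12.
Add 9 hours and 55 minutes flight time → 11:30 UTC.
Tessaly is UTC+8:00, so local arrival = 11:30 + 8:00 = 19:30 on Sep 12.
Layover = 00:35 − 19:30 (+1 day) = 5 hours 5 minutes.

5 hours 5 minutes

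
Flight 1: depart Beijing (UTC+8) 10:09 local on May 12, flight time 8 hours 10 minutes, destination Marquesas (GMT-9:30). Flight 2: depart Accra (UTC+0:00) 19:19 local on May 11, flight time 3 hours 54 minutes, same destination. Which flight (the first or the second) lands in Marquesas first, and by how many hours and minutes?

the second, by 11 hours 6 minutes

Flight 1 in UTC: 10:09 − 8:00 = 02:09 on May 12.
+8 hours 10 minutes → arrive 10:19 UTC on May 12.
Flight 2 departs at 19:19 UTC (May 11).
+3 hours and 54 minutes → arrive 23:13 UTC on May 11.
Flight 2 lands earlier by 11 hours 6 minutes.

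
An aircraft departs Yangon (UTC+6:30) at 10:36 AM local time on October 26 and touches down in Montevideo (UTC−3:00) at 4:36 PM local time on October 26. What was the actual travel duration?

15 hours 30 minutes

Montevideo is 9:30 behind Yangon.
Clock-face elapsed time (ignoring zones) is 6 hours.
Actual elapsed = 6 hours + 9:30 = 15 hours 30 minutes.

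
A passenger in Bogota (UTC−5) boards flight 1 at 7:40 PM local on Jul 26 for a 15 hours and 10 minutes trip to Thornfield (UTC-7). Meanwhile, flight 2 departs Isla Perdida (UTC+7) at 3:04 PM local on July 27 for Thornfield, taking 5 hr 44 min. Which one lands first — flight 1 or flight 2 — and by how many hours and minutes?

Flight 1 in UTC: 7:40 PM + 5:00 = 12:40 AM on Jul 27.
+15 hours and 10 minutes → arrive 3:50 PM UTC on Jul 27.
Flight 2 in UTC: 3:04 PM − 7:00 = 8:04 AM on Jul 27.
+5 hours 44 minutes → arrive 1:48 PM UTC on Jul 27.
Flight 2 lands earlier by 2 hours 2 minutes.

the second, by 2 hours 2 minutes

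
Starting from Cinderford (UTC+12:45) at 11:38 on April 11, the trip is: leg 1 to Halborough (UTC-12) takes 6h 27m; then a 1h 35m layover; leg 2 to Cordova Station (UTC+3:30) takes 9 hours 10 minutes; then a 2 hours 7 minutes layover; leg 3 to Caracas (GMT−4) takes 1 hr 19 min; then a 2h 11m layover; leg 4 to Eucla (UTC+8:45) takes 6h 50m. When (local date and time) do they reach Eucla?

Convert departure to UTC: 11:38 − 12:45 = 22:53 UTC on Apr 10.
Add 6 hours 27 minutes leg 1 → 05:20 UTC (Apr 11).
Add 1 hour 35 minutes layover in Halborough → 06:55 UTC.
Add 9 hours and 10 minutes leg 2 → 16:05 UTC.
Add 2 hours 7 minutes layover in Cordova Station → 18:12 UTC.
Add 1 hour and 19 minutes leg 3 → 19:31 UTC.
Add 2 hours and 11 minutes layover in Caracas → 21:42 UTC.
Add 6 hours 50 minutes leg 4 → 04:32 UTC (Apr 12).
Eucla is UTC+8:45, so local arrival = 04:32 + 8:45 = 13:17 on Apr 12.

13:17 on April 12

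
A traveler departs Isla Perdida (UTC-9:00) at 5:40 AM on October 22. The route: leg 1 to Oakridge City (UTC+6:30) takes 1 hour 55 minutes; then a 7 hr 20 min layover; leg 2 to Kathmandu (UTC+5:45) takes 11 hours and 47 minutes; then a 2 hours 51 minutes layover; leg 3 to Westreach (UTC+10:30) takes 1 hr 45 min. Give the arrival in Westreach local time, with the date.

2:48 AM on October 24

Convert departure to UTC: 5:40 AM + 9:00 = 2:40 PM UTC on Oct 22.
Add 1 hour 55 minutes leg 1 → 4:35 PM UTC.
Add 7 hours and 20 minutes layover in Oakridge City → 11:55 PM UTC.
Add 11 hours and 47 minutes leg 2 → 11:42 AM UTC (Oct 23).
Add 2 hours and 51 minutes layover in Kathmandu → 2:33 PM UTC.
Add 1 hour and 45 minutes leg 3 → 4:18 PM UTC.
Westreach is UTC+10:30, so local arrival = 4:18 PM + 10:30 = 2:48 AM on Oct 24.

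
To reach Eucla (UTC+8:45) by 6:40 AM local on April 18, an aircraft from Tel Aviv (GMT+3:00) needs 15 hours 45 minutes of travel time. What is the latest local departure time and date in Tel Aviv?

Target arrival in UTC: 6:40 AM − 8:45 = 9:55 PM on Apr 17.
Subtract 15 hours and 45 minutes → departure 6:10 AM UTC on Apr 17.
Tel Aviv is UTC+3:00: 6:10 AM + 3:00 = 9:10 AM on Apr 17.

9:10 AM on Apr 17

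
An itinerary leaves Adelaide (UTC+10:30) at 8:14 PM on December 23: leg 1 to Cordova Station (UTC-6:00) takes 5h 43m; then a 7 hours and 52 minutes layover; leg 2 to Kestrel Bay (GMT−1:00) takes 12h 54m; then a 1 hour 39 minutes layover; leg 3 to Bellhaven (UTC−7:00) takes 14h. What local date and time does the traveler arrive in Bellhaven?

Convert departure to UTC: 8:14 PM − 10:30 = 9:44 AM UTC on Dec 23.
Add 5 hours 43 minutes leg 1 → 3:27 PM UTC.
Add 7 hours and 52 minutes layover in Cordova Station → 11:19 PM UTC.
Add 12 hours and 54 minutes leg 2 → 12:13 PM UTC (Dec 24).
Add 1 hour 39 minutes layover in Kestrel Bay → 1:52 PM UTC.
Add 14 hours leg 3 → 3:52 AM UTC (Dec 25).
Bellhaven is UTC−7:00, so local arrival = 3:52 AM − 7:00 = 8:52 PM on Dec 24.

8:52 PM on Dec 24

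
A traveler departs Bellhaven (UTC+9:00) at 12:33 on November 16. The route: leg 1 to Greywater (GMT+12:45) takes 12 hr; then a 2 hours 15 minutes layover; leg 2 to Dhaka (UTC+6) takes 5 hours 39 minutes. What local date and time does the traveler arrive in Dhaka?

05:27 on Nov 17

Convert departure to UTC: 12:33 − 9:00 = 03:33 UTC on Nov 16.
Add 12 hours leg 1 → 15:33 UTC.
Add 2 hours and 15 minutes layover in Greywater → 17:48 UTC.
Add 5 hours 39 minutes leg 2 → 23:27 UTC.
Dhaka is UTC+6:00, so local arrival = 23:27 + 6:00 = 05:27 on Nov 17.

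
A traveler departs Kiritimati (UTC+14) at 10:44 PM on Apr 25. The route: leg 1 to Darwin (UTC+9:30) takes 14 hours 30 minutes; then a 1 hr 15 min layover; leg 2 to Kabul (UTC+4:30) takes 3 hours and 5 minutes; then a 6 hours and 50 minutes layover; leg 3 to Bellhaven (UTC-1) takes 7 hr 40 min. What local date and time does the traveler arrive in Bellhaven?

5:04 PM on April 26

Convert departure to UTC: 10:44 PM − 14:00 = 8:44 AM UTC on Apr 25.
Add 14 hours 30 minutes leg 1 → 11:14 PM UTC.
Add 1 hour 15 minutes layover in Darwin → 12:29 AM UTC (Apr 26).
Add 3 hours and 5 minutes leg 2 → 3:34 AM UTC.
Add 6 hours and 50 minutes layover in Kabul → 10:24 AM UTC.
Add 7 hours and 40 minutes leg 3 → 6:04 PM UTC.
Bellhaven is UTC−1:00, so local arrival = 6:04 PM − 1:00 = 5:04 PM on Apr 26.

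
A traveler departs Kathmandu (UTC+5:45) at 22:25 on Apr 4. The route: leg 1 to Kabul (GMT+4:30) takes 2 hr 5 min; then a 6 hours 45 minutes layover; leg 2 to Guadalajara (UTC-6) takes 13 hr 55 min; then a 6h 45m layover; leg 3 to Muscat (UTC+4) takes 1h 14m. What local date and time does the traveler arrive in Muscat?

03:24 on Apr 6

Convert departure to UTC: 22:25 − 5:45 = 16:40 UTC on Apr 4.
Add 2 hours and 5 minutes leg 1 → 18:45 UTC.
Add 6 hours 45 minutes layover in Kabul → 01:30 UTC (Apr 5).
Add 13 hours and 55 minutes leg 2 → 15:25 UTC.
Add 6 hours 45 minutes layover in Guadalajara → 22:10 UTC.
Add 1 hour and 14 minutes leg 3 → 23:24 UTC.
Muscat is UTC+4:00, so local arrival = 23:24 + 4:00 = 03:24 on Apr 6.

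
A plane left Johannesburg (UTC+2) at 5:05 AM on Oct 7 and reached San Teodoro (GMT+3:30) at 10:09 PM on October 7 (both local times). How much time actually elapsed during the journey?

15 hours 34 minutes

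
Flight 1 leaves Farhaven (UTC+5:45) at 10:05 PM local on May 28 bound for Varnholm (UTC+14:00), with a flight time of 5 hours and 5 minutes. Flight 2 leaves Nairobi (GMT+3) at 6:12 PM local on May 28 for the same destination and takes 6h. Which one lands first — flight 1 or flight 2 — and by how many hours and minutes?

Flight 1 in UTC: 10:05 PM − 5:45 = 4:20 PM on May 28.
+5 hours and 5 minutes → arrive 9:25 PM UTC on May 28.
Flight 2 in UTC: 6:12 PM − 3:00 = 3:12 PM on May 28.
+6 hours → arrive 9:12 PM UTC on May 28.
Flight 2 lands earlier by 13 minutes.

the second, by 13 minutes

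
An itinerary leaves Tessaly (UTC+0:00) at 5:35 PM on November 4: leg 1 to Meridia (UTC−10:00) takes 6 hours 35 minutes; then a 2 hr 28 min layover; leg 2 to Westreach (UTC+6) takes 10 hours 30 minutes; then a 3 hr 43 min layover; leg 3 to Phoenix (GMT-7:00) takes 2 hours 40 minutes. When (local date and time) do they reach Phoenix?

Tessaly is at UTC+0, so departure is already 5:35 PM UTC on Nov 4.
Add 6 hours 35 minutes leg 1 → 12:10 AM UTC (Nov 5).
Add 2 hours 28 minutes layover in Meridia → 2:38 AM UTC.
Add 10 hours and 30 minutes leg 2 → 1:08 PM UTC.
Add 3 hours and 43 minutes layover in Westreach → 4:51 PM UTC.
Add 2 hours 40 minutes leg 3 → 7:31 PM UTC.
Phoenix is UTC−7:00, so local arrival = 7:31 PM − 7:00 = 12:31 PM on Nov 5.

12:31 PM on November 5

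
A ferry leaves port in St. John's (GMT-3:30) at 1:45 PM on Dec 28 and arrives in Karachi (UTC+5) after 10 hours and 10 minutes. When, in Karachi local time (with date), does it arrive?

Convert departure to UTC: 1:45 PM + 3:30 = 5:15 PM UTC on Dec 28.
Add 10 hours 10 minutes travel time → 3:25 AM UTC (Dec 29).
Karachi is UTC+5:00, so local arrival = 3:25 AM + 5:00 = 8:25 AM on Dec 29.

8:25 AM on December 29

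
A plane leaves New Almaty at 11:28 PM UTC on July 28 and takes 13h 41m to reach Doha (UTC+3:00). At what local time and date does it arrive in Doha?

4:09 PM on July 29

Departure is given in UTC: 11:28 PM on Jul 28.
Add 13 hours and 41 minutes → 1:09 PM UTC (Jul 29).
Doha is UTC+3:00: 1:09 PM + 3:00 = 4:09 PM on Jul 29.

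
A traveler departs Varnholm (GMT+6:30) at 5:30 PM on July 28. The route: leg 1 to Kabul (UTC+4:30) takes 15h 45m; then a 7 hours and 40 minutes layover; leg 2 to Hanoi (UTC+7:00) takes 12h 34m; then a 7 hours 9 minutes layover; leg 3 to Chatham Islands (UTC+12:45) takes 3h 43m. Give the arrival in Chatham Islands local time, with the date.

10:36 PM on Jul 30

Convert departure to UTC: 5:30 PM − 6:30 = 11:00 AM UTC on Jul 28.
Add 15 hours 45 minutes leg 1 → 2:45 AM UTC (Jul 29).
Add 7 hours 40 minutes layover in Kabul → 10:25 AM UTC.
Add 12 hours 34 minutes leg 2 → 10:59 PM UTC.
Add 7 hours and 9 minutes layover in Hanoi → 6:08 AM UTC (Jul 30).
Add 3 hours and 43 minutes leg 3 → 9:51 AM UTC.
Chatham Islands is UTC+12:45, so local arrival = 9:51 AM + 12:45 = 10:36 PM on Jul 30.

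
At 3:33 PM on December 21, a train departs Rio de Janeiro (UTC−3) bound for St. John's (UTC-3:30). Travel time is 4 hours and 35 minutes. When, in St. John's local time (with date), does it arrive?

Convert departure to UTC: 3:33 PM + 3:00 = 6:33 PM UTC on Dec 21.
Add 4 hours 35 minutes travel time → 11:08 PM UTC.
St. John's is UTC−3:30, so local arrival = 11:08 PM − 3:30 = 7:38 PM on Dec 21.

7:38 PM on December 21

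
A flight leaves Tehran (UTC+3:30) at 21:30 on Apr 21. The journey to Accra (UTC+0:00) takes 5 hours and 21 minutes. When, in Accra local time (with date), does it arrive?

Convert departure to UTC: 21:30 − 3:30 = 18:00 UTC on Apr 21.
Add 5 hours and 21 minutes travel time → 23:21 UTC.
Accra is UTC+0, so local arrival is the same: 23:21 on Apr 21.

23:21 on Apr 21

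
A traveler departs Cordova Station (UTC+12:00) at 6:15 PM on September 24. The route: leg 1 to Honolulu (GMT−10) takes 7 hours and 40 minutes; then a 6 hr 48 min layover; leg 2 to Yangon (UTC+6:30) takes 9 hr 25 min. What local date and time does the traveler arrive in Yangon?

12:38 PM on September 25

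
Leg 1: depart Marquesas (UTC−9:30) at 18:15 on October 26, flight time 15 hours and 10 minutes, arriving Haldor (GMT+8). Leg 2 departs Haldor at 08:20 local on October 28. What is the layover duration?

5 hours 25 minutes

Convert departure to UTC: 18:15 + 9:30 = 03:45 UTC on Oct 27.
Add 15 hours 10 minutes flight time → 18:55 UTC.
Haldor is UTC+8:00, so local arrival = 18:55 + 8:00 = 02:55 on Oct 28.
Layover = 08:20 − 02:55 = 5 hours 25 minutes.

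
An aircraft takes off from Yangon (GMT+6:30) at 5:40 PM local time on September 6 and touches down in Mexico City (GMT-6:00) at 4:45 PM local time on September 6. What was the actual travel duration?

11 hours 35 minutes

Departure in UTC: 5:40 PM − 6:30 = 11:10 AM on Sep 6.
Arrival in UTC: 4:45 PM + 6:00 = 10:45 PM on Sep 6.
Elapsed = 10:45 PM − 11:10 AM = 11 hours 35 minutes.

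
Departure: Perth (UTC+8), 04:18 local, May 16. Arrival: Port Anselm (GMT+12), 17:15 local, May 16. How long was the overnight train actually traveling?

Port Anselm is 4:00 ahead of Perth.
Clock-face elapsed time (ignoring zones) is 12 hours 57 minutes.
Actual elapsed = 12 hours 57 minutes − 4:00 = 8 hours 57 minutes.

8 hours 57 minutes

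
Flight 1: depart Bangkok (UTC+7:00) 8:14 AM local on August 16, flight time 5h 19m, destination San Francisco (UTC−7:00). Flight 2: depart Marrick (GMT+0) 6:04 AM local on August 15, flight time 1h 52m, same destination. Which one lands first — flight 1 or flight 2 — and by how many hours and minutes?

Flight 1 in UTC: 8:14 AM − 7:00 = 1:14 AM on Aug 16.
+5 hours 19 minutes → arrive 6:33 AM UTC on Aug 16.
Flight 2 departs at 6:04 AM UTC (Aug 15).
+1 hour and 52 minutes → arrive 7:56 AM UTC on Aug 15.
Flight 2 lands earlier by 22 hours 37 minutes.

the second, by 22 hours 37 minutes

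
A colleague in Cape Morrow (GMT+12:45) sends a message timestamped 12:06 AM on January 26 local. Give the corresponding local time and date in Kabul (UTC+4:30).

3:51 PM on January 25

In UTC: 12:06 AM − 12:45 = 11:21 AM on Jan 25.
Kabul is UTC+4:30: 11:21 AM + 4:30 = 3:51 PM on Jan 25.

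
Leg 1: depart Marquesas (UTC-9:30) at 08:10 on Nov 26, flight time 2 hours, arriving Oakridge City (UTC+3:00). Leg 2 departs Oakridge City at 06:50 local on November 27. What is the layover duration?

Convert departure to UTC: 08:10 + 9:30 = 17:40 UTC on Nov 26.
Add 2 hours flight time → 19:40 UTC.
Oakridge City is UTC+3:00, so local arrival = 19:40 + 3:00 = 22:40 on Nov 26.
Layover = 06:50 − 22:40 (+1 day) = 8 hours 10 minutes.

8 hours 10 minutes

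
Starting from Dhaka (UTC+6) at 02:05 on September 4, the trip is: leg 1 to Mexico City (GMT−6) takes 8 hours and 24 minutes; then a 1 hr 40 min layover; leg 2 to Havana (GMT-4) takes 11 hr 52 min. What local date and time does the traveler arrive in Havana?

Convert departure to UTC: 02:05 − 6:00 = 20:05 UTC on Sep 3.
Add 8 hours and 24 minutes leg 1 → 04:29 UTC (Sep 4).
Add 1 hour 40 minutes layover in Mexico City → 06:09 UTC.
Add 11 hours 52 minutes leg 2 → 18:01 UTC.
Havana is UTC−4:00, so local arrival = 18:01 − 4:00 = 14:01 on Sep 4.

14:01 on September 4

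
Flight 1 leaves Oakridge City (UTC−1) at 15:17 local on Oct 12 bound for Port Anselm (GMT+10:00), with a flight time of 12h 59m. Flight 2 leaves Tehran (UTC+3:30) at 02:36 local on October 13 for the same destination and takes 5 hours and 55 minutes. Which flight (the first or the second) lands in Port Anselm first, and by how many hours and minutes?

the second, by 15 minutes

Flight 1 in UTC: 15:17 + 1:00 = 16:17 on Oct 12.
+12 hours 59 minutes → arrive 05:16 UTC on Oct 13.
Flight 2 in UTC: 02:36 − 3:30 = 23:06 on Oct 12.
+5 hours 55 minutes → arrive 05:01 UTC on Oct 13.
Flight 2 lands earlier by 15 minutes.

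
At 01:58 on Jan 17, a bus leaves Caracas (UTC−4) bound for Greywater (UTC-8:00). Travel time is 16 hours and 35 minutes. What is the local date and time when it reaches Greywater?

Convert departure to UTC: 01:58 + 4:00 = 05:58 UTC on Jan 17.
Add 16 hours and 35 minutes travel time → 22:33 UTC.
Greywater is UTC−8:00, so local arrival = 22:33 − 8:00 = 14:33 on Jan 17.

14:33 on January 17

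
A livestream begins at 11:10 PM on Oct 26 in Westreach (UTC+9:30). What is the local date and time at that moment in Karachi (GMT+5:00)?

In UTC: 11:10 PM − 9:30 = 1:40 PM on Oct 26.
Karachi is UTC+5:00: 1:40 PM + 5:00 = 6:40 PM on Oct 26.

6:40 PM on October 26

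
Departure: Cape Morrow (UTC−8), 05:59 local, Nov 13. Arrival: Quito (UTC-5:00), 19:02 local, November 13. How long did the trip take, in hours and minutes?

Quito is 3:00 ahead of Cape Morrow.
Clock-face elapsed time (ignoring zones) is 13 hours 3 minutes.
Actual elapsed = 13 hours 3 minutes − 3:00 = 10 hours 3 minutes.

10 hours 3 minutes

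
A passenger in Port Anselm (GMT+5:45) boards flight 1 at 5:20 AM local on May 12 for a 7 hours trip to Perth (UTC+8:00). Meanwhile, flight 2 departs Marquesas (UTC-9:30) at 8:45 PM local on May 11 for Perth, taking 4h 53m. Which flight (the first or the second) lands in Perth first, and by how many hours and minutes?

Flight 1 in UTC: 5:20 AM − 5:45 = 11:35 PM on May 11.
+7 hours → arrive 6:35 AM UTC on May 12.
Flight 2 in UTC: 8:45 PM + 9:30 = 6:15 AM on May 12.
+4 hours and 53 minutes → arrive 11:08 AM UTC on May 12.
Flight 1 lands earlier by 4 hours 33 minutes.

the first, by 4 hours 33 minutes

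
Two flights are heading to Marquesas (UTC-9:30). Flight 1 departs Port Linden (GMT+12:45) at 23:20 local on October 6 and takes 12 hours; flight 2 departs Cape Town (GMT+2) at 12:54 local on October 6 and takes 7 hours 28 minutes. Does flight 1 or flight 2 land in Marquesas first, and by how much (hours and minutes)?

the second, by 4 hours 13 minutes

Flight 1 in UTC: 23:20 − 12:45 = 10:35 on Oct 6.
+12 hours → arrive 22:35 UTC on Oct 6.
Flight 2 in UTC: 12:54 − 2:00 = 10:54 on Oct 6.
+7 hours 28 minutes → arrive 18:22 UTC on Oct 6.
Flight 2 lands earlier by 4 hours 13 minutes.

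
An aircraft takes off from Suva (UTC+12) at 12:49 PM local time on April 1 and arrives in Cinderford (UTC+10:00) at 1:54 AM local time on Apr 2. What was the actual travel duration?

15 hours 5 minutes

Cinderford is 2:00 behind Suva.
Clock-face elapsed time (ignoring zones) is 13 hours 5 minutes.
Actual elapsed = 13 hours 5 minutes + 2:00 = 15 hours 5 minutes.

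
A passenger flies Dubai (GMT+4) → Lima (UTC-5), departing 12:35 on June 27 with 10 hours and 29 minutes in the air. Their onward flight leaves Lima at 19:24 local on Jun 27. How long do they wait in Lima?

Convert departure to UTC: 12:35 − 4:00 = 08:35 UTC on Jun 27.
Add 10 hours and 29 minutes flight time → 19:04 UTC.
Lima is UTC−5:00, so local arrival = 19:04 − 5:00 = 14:04 on Jun 27.
Layover = 19:24 − 14:04 = 5 hours 20 minutes.

5 hours 20 minutes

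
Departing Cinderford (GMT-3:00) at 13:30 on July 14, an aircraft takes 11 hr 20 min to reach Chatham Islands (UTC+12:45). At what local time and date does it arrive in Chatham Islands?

Convert departure to UTC: 13:30 + 3:00 = 16:30 UTC on Jul 14.
Add 11 hours and 20 minutes travel time → 03:50 UTC (Jul 15).
Chatham Islands is UTC+12:45, so local arrival = 03:50 + 12:45 = 16:35 on Jul 15.

16:35 on July 15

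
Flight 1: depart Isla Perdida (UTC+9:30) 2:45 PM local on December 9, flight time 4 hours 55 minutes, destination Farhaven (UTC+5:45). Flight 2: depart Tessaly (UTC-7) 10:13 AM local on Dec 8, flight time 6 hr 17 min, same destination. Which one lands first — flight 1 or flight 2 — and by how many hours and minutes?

Flight 1 in UTC: 2:45 PM − 9:30 = 5:15 AM on Dec 9.
+4 hours and 55 minutes → arrive 10:10 AM UTC on Dec 9.
Flight 2 in UTC: 10:13 AM + 7:00 = 5:13 PM on Dec 8.
+6 hours and 17 minutes → arrive 11:30 PM UTC on Dec 8.
Flight 2 lands earlier by 10 hours 40 minutes.

the second, by 10 hours 40 minutes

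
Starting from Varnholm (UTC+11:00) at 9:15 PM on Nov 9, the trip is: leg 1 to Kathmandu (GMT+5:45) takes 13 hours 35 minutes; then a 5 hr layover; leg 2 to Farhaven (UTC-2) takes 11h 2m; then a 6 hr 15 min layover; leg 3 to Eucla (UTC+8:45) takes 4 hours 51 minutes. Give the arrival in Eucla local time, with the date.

Convert departure to UTC: 9:15 PM − 11:00 = 10:15 AM UTC on Nov 9.
Add 13 hours and 35 minutes leg 1 → 11:50 PM UTC.
Add 5 hours layover in Kathmandu → 4:50 AM UTC (Nov 10).
Add 11 hours and 2 minutes leg 2 → 3:52 PM UTC.
Add 6 hours and 15 minutes layover in Farhaven → 10:07 PM UTC.
Add 4 hours and 51 minutes leg 3 → 2:58 AM UTC (Nov 11).
Eucla is UTC+8:45, so local arrival = 2:58 AM + 8:45 = 11:43 AM on Nov 11.

11:43 AM on November 11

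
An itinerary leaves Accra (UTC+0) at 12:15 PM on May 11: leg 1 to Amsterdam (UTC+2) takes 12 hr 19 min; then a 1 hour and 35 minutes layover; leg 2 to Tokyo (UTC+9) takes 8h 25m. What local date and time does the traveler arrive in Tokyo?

7:34 PM on May 12

Accra is at UTC+0, so departure is already 12:15 PM UTC on May 11.
Add 12 hours and 19 minutes leg 1 → 12:34 AM UTC (May 12).
Add 1 hour 35 minutes layover in Amsterdam → 2:09 AM UTC.
Add 8 hours 25 minutes leg 2 → 10:34 AM UTC.
Tokyo is UTC+9:00, so local arrival = 10:34 AM + 9:00 = 7:34 PM on May 12.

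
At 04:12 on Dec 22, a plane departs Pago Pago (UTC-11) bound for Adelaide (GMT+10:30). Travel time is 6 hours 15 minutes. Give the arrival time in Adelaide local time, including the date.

Convert departure to UTC: 04:12 + 11:00 = 15:12 UTC on Dec 22.
Add 6 hours 15 minutes travel time → 21:27 UTC.
Adelaide is UTC+10:30, so local arrival = 21:27 + 10:30 = 07:57 on Dec 23.

07:57 on December 23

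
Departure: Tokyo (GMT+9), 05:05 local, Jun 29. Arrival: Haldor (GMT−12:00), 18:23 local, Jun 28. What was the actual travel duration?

10 hours 18 minutes

Haldor is 21:00 behind Tokyo.
Clock-face elapsed time (ignoring zones) is −10 hours 42 minutes.
Actual elapsed = −10 hours 42 minutes + 21:00 = 10 hours 18 minutes.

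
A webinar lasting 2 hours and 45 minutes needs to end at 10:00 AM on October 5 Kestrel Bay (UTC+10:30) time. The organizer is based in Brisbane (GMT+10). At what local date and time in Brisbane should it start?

6:45 AM on Oct 5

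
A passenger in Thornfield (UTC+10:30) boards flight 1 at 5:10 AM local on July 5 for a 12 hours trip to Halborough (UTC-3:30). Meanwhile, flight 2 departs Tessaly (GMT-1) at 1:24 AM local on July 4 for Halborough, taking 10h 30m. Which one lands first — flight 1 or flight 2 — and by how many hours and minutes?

Flight 1 in UTC: 5:10 AM − 10:30 = 6:40 PM on Jul 4.
+12 hours → arrive 6:40 AM UTC on Jul 5.
Flight 2 in UTC: 1:24 AM + 1:00 = 2:24 AM on Jul 4.
+10 hours and 30 minutes → arrive 12:54 PM UTC on Jul 4.
Flight 2 lands earlier by 17 hours 46 minutes.

the second, by 17 hours 46 minutes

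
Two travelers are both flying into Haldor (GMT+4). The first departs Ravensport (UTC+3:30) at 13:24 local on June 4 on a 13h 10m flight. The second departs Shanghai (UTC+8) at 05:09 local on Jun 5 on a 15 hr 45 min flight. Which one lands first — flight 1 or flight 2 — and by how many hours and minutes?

Flight 1 in UTC: 13:24 − 3:30 = 09:54 on Jun 4.
+13 hours 10 minutes → arrive 23:04 UTC on Jun 4.
Flight 2 in UTC: 05:09 − 8:00 = 21:09 on Jun 4.
+15 hours 45 minutes → arrive 12:54 UTC on Jun 5.
Flight 1 lands earlier by 13 hours 50 minutes.

the first, by 13 hours 50 minutes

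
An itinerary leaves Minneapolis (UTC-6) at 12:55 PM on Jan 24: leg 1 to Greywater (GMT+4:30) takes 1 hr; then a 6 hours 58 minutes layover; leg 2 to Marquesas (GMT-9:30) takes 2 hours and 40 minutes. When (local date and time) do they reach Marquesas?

Convert departure to UTC: 12:55 PM + 6:00 = 6:55 PM UTC on Jan 24.
Add 1 hour leg 1 → 7:55 PM UTC.
Add 6 hours 58 minutes layover in Greywater → 2:53 AM UTC (Jan 25).
Add 2 hours and 40 minutes leg 2 → 5:33 AM UTC.
Marquesas is UTC−9:30, so local arrival = 5:33 AM − 9:30 = 8:03 PM on Jan 24.

8:03 PM on January 24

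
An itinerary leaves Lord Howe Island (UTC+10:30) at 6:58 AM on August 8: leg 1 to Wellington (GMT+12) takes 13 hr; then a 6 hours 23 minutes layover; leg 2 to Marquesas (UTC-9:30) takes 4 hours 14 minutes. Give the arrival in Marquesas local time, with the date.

10:35 AM on Aug 8

Convert departure to UTC: 6:58 AM − 10:30 = 8:28 PM UTC on Aug 7.
Add 13 hours leg 1 → 9:28 AM UTC (Aug 8).
Add 6 hours 23 minutes layover in Wellington → 3:51 PM UTC.
Add 4 hours and 14 minutes leg 2 → 8:05 PM UTC.
Marquesas is UTC−9:30, so local arrival = 8:05 PM − 9:30 = 10:35 AM on Aug 8.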